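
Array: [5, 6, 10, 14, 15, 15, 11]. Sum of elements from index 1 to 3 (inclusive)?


Prefix sums: [0, 5, 11, 21, 35, 50, 65, 76]
Sum[1..3] = prefix[4] - prefix[1] = 35 - 5 = 30


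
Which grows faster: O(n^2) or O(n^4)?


quadratic grows slower than quartic
O(n^2) is asymptotically smaller; O(n^4) grows faster


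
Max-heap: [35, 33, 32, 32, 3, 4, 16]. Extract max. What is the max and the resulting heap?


Max = 35
Replace root with last, heapify down
Resulting heap: [33, 32, 32, 16, 3, 4]


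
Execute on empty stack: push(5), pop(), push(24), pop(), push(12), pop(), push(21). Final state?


push(5) -> [5]
pop() returns 5 -> []
push(24) -> [24]
pop() returns 24 -> []
push(12) -> [12]
pop() returns 12 -> []
push(21) -> [21]
Final stack (bottom to top): [21]


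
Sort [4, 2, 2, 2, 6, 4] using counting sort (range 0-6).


Count array: [0, 0, 3, 0, 2, 0, 1]
Reconstruct: [2, 2, 2, 4, 4, 6]


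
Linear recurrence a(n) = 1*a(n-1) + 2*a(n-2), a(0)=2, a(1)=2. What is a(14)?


Build bottom-up:
...a(12)=5462, a(13)=10922, a(14)=1*10922+2*5462=21846


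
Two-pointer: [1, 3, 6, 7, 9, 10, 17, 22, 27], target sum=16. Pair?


Two pointers: lo=0, hi=8
Found pair: (6, 10) summing to 16


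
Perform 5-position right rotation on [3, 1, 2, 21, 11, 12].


Right rotate by 5: [1, 2, 21, 11, 12, 3]


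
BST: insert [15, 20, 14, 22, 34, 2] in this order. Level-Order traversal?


Root = 15; build tree by BST insertion.
Level-Order traversal: [15, 14, 20, 2, 22, 34]


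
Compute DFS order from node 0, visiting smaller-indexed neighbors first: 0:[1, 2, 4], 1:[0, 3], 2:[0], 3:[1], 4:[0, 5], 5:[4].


DFS stack-based: start with [0]
Visit order: [0, 1, 3, 2, 4, 5]


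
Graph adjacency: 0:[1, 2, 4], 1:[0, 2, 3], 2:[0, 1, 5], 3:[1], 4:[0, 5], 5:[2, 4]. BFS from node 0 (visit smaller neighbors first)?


BFS queue: start with [0]
Visit order: [0, 1, 2, 4, 3, 5]


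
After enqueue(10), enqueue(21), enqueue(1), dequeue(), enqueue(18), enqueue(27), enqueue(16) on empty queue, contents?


enqueue(10) -> [10]
enqueue(21) -> [10, 21]
enqueue(1) -> [10, 21, 1]
dequeue() returns 10 -> [21, 1]
enqueue(18) -> [21, 1, 18]
enqueue(27) -> [21, 1, 18, 27]
enqueue(16) -> [21, 1, 18, 27, 16]
Final queue (front to back): [21, 1, 18, 27, 16]


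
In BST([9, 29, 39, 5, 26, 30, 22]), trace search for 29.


BST root = 9
Search for 29: compare at each node
Path: [9, 29]


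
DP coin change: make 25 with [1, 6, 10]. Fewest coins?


dp[0]=0; dp[i]=1+min(dp[i-c] for c in coins)
...dp[20]=2, dp[21]=3, dp[22]=3, dp[23]=4, dp[24]=4, dp[25]=5
Minimum coins for 25 = 5


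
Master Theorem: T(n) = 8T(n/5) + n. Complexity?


a=8, b=5, c=1. log_5(8)=1.292 > c=1. Case 1: O(n^log_b(a)) = O(n^1.292)
Complexity: O(n^1.292)


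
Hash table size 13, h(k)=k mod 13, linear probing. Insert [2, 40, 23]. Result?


Insertions: 2->slot 2; 40->slot 1; 23->slot 10
Table: [None, 40, 2, None, None, None, None, None, None, None, 23, None, None]


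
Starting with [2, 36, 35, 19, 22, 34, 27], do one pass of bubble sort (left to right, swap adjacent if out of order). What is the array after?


After one pass: [2, 35, 19, 22, 34, 27, 36]


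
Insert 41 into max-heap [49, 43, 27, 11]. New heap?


Append 41: [49, 43, 27, 11, 41]
Bubble up: no swaps needed
Result: [49, 43, 27, 11, 41]


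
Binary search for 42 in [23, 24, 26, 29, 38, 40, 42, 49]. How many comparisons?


Search for 42:
[0,7] mid=3 arr[3]=29
[4,7] mid=5 arr[5]=40
[6,7] mid=6 arr[6]=42
Total: 3 comparisons


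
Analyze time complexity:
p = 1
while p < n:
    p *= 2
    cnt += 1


Per nesting level: O(log n) = O(log n)
Complexity: O(log n)


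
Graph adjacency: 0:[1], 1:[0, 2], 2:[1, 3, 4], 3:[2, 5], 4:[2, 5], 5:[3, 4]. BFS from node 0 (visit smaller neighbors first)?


BFS queue: start with [0]
Visit order: [0, 1, 2, 3, 4, 5]


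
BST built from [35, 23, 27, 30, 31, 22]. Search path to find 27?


BST root = 35
Search for 27: compare at each node
Path: [35, 23, 27]


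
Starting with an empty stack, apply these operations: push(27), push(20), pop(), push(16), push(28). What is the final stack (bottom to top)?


push(27) -> [27]
push(20) -> [27, 20]
pop() returns 20 -> [27]
push(16) -> [27, 16]
push(28) -> [27, 16, 28]
Final stack (bottom to top): [27, 16, 28]


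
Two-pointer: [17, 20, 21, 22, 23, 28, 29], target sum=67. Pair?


Two pointers: lo=0, hi=6
No pair sums to 67


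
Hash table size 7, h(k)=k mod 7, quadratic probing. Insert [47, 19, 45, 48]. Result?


Insertions: 47->slot 5; 19->slot 6; 45->slot 3; 48->slot 0
Table: [48, None, None, 45, None, 47, 19]


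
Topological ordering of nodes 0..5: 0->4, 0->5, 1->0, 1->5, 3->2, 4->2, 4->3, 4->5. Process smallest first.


Kahn's algorithm, process smallest node first
Order: [1, 0, 4, 3, 2, 5]


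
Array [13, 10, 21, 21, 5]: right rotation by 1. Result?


Right rotate by 1: [5, 13, 10, 21, 21]


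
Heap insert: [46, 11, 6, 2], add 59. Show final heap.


Append 59: [46, 11, 6, 2, 59]
Bubble up: swap idx 4(59) with idx 1(11); swap idx 1(59) with idx 0(46)
Result: [59, 46, 6, 2, 11]


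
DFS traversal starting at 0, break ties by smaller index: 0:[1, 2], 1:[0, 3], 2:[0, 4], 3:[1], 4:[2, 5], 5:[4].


DFS stack-based: start with [0]
Visit order: [0, 1, 3, 2, 4, 5]


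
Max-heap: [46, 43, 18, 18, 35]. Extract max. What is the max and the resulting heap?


Max = 46
Replace root with last, heapify down
Resulting heap: [43, 35, 18, 18]


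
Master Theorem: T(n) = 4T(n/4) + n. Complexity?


a=4, b=4, c=1. log_4(4)=1 = c=1. Case 2: O(n^c log n) = O(n log n)
Complexity: O(n log n)


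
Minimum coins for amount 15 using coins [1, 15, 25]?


dp[0]=0; dp[i]=1+min(dp[i-c] for c in coins)
...dp[10]=10, dp[11]=11, dp[12]=12, dp[13]=13, dp[14]=14, dp[15]=1
Minimum coins for 15 = 1


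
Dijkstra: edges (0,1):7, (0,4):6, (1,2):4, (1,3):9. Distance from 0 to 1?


Dijkstra from 0:
Distances: {0: 0, 1: 7, 2: 11, 3: 16, 4: 6}
Shortest distance to 1 = 7, path = [0, 1]


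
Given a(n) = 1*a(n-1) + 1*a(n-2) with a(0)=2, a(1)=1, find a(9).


Build bottom-up:
...a(7)=29, a(8)=47, a(9)=1*47+1*29=76


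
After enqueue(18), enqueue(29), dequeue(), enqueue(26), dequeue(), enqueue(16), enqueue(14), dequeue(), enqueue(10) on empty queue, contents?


enqueue(18) -> [18]
enqueue(29) -> [18, 29]
dequeue() returns 18 -> [29]
enqueue(26) -> [29, 26]
dequeue() returns 29 -> [26]
enqueue(16) -> [26, 16]
enqueue(14) -> [26, 16, 14]
dequeue() returns 26 -> [16, 14]
enqueue(10) -> [16, 14, 10]
Final queue (front to back): [16, 14, 10]


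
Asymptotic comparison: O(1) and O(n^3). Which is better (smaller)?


constant grows slower than cubic
O(1) is asymptotically smaller; O(n^3) grows faster


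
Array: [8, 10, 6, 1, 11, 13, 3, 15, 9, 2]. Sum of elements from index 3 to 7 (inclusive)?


Prefix sums: [0, 8, 18, 24, 25, 36, 49, 52, 67, 76, 78]
Sum[3..7] = prefix[8] - prefix[3] = 67 - 24 = 43


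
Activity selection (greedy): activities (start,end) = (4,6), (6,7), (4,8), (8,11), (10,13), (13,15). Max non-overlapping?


Greedy: pick earliest-ending, then skip overlaps.
Selected (4 activities): [(4, 6), (6, 7), (8, 11), (13, 15)]


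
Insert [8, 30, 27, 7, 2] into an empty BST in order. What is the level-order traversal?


Root = 8; build tree by BST insertion.
Level-Order traversal: [8, 7, 30, 2, 27]


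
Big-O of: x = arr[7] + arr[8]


Analysis: constant-time operation, no loop
Complexity: O(1)


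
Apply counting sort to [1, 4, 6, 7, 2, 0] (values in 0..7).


Count array: [1, 1, 1, 0, 1, 0, 1, 1]
Reconstruct: [0, 1, 2, 4, 6, 7]


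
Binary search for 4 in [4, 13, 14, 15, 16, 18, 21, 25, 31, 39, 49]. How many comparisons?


Search for 4:
[0,10] mid=5 arr[5]=18
[0,4] mid=2 arr[2]=14
[0,1] mid=0 arr[0]=4
Total: 3 comparisons


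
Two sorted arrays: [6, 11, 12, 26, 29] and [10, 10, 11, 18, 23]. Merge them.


Compare heads, take smaller each step.
Merged: [6, 10, 10, 11, 11, 12, 18, 23, 26, 29]


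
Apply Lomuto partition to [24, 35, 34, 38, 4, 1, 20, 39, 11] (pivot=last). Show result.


Elements <= 11 go left of pivot.
Result: [4, 1, 11, 38, 24, 35, 20, 39, 34], pivot at index 2


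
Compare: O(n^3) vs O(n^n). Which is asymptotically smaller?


cubic grows slower than n^n
O(n^3) is asymptotically smaller; O(n^n) grows faster


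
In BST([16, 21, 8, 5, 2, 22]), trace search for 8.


BST root = 16
Search for 8: compare at each node
Path: [16, 8]


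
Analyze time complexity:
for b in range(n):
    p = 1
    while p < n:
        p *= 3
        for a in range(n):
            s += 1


Per nesting level: O(n) * O(log n) * O(n) = O(n^2 log n)
Complexity: O(n^2 log n)


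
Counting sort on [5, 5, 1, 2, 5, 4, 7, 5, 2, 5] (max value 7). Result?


Count array: [0, 1, 2, 0, 1, 5, 0, 1]
Reconstruct: [1, 2, 2, 4, 5, 5, 5, 5, 5, 7]


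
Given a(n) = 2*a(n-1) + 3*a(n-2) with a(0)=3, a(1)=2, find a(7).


Build bottom-up:
...a(5)=302, a(6)=913, a(7)=2*913+3*302=2732


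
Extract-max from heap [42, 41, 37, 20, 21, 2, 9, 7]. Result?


Max = 42
Replace root with last, heapify down
Resulting heap: [41, 21, 37, 20, 7, 2, 9]


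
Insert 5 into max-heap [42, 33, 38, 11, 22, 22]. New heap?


Append 5: [42, 33, 38, 11, 22, 22, 5]
Bubble up: no swaps needed
Result: [42, 33, 38, 11, 22, 22, 5]


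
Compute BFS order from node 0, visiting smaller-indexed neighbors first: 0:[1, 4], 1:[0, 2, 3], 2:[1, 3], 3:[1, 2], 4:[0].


BFS queue: start with [0]
Visit order: [0, 1, 4, 2, 3]


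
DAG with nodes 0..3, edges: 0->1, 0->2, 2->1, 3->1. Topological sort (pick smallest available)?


Kahn's algorithm, process smallest node first
Order: [0, 2, 3, 1]


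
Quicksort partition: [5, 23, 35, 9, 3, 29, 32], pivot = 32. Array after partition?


Elements <= 32 go left of pivot.
Result: [5, 23, 9, 3, 29, 32, 35], pivot at index 5


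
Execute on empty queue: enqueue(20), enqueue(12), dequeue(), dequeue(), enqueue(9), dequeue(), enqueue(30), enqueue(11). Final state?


enqueue(20) -> [20]
enqueue(12) -> [20, 12]
dequeue() returns 20 -> [12]
dequeue() returns 12 -> []
enqueue(9) -> [9]
dequeue() returns 9 -> []
enqueue(30) -> [30]
enqueue(11) -> [30, 11]
Final queue (front to back): [30, 11]


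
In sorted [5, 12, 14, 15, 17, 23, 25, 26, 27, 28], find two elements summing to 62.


Two pointers: lo=0, hi=9
No pair sums to 62


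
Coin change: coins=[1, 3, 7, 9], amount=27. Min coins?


dp[0]=0; dp[i]=1+min(dp[i-c] for c in coins)
...dp[22]=4, dp[23]=3, dp[24]=4, dp[25]=3, dp[26]=4, dp[27]=3
Minimum coins for 27 = 3


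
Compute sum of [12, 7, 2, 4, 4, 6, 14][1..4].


Prefix sums: [0, 12, 19, 21, 25, 29, 35, 49]
Sum[1..4] = prefix[5] - prefix[1] = 29 - 12 = 17


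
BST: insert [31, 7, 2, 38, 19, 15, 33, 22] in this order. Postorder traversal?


Root = 31; build tree by BST insertion.
Postorder traversal: [2, 15, 22, 19, 7, 33, 38, 31]


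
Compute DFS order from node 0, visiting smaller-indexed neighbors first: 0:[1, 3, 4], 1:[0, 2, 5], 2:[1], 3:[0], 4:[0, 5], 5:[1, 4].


DFS stack-based: start with [0]
Visit order: [0, 1, 2, 5, 4, 3]


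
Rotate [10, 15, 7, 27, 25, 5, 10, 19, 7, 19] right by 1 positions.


Right rotate by 1: [19, 10, 15, 7, 27, 25, 5, 10, 19, 7]


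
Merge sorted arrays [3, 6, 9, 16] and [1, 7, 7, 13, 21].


Compare heads, take smaller each step.
Merged: [1, 3, 6, 7, 7, 9, 13, 16, 21]


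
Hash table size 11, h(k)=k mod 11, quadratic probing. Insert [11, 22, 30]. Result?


Insertions: 11->slot 0; 22->slot 1; 30->slot 8
Table: [11, 22, None, None, None, None, None, None, 30, None, None]


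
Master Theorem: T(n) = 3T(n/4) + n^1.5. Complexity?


a=3, b=4, c=1.5. log_4(3)=0.792 < c=1.5. Case 3: O(n^c) = O(n^1.500)
Complexity: O(n^1.500)


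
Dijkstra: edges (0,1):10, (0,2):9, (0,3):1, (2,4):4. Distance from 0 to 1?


Dijkstra from 0:
Distances: {0: 0, 1: 10, 2: 9, 3: 1, 4: 13}
Shortest distance to 1 = 10, path = [0, 1]


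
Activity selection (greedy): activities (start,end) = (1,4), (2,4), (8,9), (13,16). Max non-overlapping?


Greedy: pick earliest-ending, then skip overlaps.
Selected (3 activities): [(1, 4), (8, 9), (13, 16)]


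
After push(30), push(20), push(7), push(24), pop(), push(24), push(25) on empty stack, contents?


push(30) -> [30]
push(20) -> [30, 20]
push(7) -> [30, 20, 7]
push(24) -> [30, 20, 7, 24]
pop() returns 24 -> [30, 20, 7]
push(24) -> [30, 20, 7, 24]
push(25) -> [30, 20, 7, 24, 25]
Final stack (bottom to top): [30, 20, 7, 24, 25]


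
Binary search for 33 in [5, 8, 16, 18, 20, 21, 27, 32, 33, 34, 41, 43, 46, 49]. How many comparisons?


Search for 33:
[0,13] mid=6 arr[6]=27
[7,13] mid=10 arr[10]=41
[7,9] mid=8 arr[8]=33
Total: 3 comparisons


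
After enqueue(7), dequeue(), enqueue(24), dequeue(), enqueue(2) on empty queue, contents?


enqueue(7) -> [7]
dequeue() returns 7 -> []
enqueue(24) -> [24]
dequeue() returns 24 -> []
enqueue(2) -> [2]
Final queue (front to back): [2]


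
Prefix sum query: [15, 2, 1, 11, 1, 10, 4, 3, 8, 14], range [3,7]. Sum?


Prefix sums: [0, 15, 17, 18, 29, 30, 40, 44, 47, 55, 69]
Sum[3..7] = prefix[8] - prefix[3] = 47 - 18 = 29


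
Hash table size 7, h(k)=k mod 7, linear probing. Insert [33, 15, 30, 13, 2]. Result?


Insertions: 33->slot 5; 15->slot 1; 30->slot 2; 13->slot 6; 2->slot 3
Table: [None, 15, 30, 2, None, 33, 13]


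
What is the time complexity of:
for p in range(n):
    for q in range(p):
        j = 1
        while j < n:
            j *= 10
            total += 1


Per nesting level: O(n) * O(n) [triangular over p] * O(log n) = O(n^2 log n)
Complexity: O(n^2 log n)


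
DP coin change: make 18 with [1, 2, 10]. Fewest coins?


dp[0]=0; dp[i]=1+min(dp[i-c] for c in coins)
...dp[13]=3, dp[14]=3, dp[15]=4, dp[16]=4, dp[17]=5, dp[18]=5
Minimum coins for 18 = 5


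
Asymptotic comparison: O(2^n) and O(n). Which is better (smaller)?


linear grows slower than exponential
O(n) is asymptotically smaller; O(2^n) grows faster


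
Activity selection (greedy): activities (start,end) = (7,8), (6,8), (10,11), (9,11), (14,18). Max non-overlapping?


Greedy: pick earliest-ending, then skip overlaps.
Selected (3 activities): [(7, 8), (10, 11), (14, 18)]


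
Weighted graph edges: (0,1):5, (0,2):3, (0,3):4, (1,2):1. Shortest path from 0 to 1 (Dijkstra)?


Dijkstra from 0:
Distances: {0: 0, 1: 4, 2: 3, 3: 4}
Shortest distance to 1 = 4, path = [0, 2, 1]


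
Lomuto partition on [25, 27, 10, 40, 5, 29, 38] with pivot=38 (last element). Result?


Elements <= 38 go left of pivot.
Result: [25, 27, 10, 5, 29, 38, 40], pivot at index 5


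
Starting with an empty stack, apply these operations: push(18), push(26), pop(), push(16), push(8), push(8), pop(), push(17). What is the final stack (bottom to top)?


push(18) -> [18]
push(26) -> [18, 26]
pop() returns 26 -> [18]
push(16) -> [18, 16]
push(8) -> [18, 16, 8]
push(8) -> [18, 16, 8, 8]
pop() returns 8 -> [18, 16, 8]
push(17) -> [18, 16, 8, 17]
Final stack (bottom to top): [18, 16, 8, 17]


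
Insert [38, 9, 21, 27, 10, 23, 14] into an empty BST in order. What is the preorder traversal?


Root = 38; build tree by BST insertion.
Preorder traversal: [38, 9, 21, 10, 14, 27, 23]


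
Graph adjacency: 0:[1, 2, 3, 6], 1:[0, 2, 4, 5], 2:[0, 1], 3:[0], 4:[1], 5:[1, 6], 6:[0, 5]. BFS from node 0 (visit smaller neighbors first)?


BFS queue: start with [0]
Visit order: [0, 1, 2, 3, 6, 4, 5]


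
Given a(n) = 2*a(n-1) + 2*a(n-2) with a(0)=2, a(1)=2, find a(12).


Build bottom-up:
...a(10)=23168, a(11)=63296, a(12)=2*63296+2*23168=172928


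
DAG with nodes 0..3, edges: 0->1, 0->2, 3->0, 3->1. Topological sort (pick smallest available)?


Kahn's algorithm, process smallest node first
Order: [3, 0, 1, 2]


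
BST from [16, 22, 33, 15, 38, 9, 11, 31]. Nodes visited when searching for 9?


BST root = 16
Search for 9: compare at each node
Path: [16, 15, 9]


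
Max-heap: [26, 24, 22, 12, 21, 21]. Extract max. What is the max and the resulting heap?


Max = 26
Replace root with last, heapify down
Resulting heap: [24, 21, 22, 12, 21]


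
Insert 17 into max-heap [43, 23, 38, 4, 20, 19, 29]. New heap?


Append 17: [43, 23, 38, 4, 20, 19, 29, 17]
Bubble up: swap idx 7(17) with idx 3(4)
Result: [43, 23, 38, 17, 20, 19, 29, 4]


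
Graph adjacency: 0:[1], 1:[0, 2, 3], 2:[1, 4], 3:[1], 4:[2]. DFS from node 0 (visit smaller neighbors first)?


DFS stack-based: start with [0]
Visit order: [0, 1, 2, 4, 3]


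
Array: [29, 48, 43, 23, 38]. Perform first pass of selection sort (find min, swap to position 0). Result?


After one pass: [23, 48, 43, 29, 38]


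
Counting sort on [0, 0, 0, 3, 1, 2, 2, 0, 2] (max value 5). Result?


Count array: [4, 1, 3, 1, 0, 0]
Reconstruct: [0, 0, 0, 0, 1, 2, 2, 2, 3]


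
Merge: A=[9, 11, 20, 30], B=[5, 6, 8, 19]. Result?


Compare heads, take smaller each step.
Merged: [5, 6, 8, 9, 11, 19, 20, 30]


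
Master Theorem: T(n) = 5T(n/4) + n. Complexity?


a=5, b=4, c=1. log_4(5)=1.161 > c=1. Case 1: O(n^log_b(a)) = O(n^1.161)
Complexity: O(n^1.161)


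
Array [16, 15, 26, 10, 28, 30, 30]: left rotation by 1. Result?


Left rotate by 1: [15, 26, 10, 28, 30, 30, 16]


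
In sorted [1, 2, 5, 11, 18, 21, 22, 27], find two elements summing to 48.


Two pointers: lo=0, hi=7
Found pair: (21, 27) summing to 48


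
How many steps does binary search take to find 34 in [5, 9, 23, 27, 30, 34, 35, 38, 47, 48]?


Search for 34:
[0,9] mid=4 arr[4]=30
[5,9] mid=7 arr[7]=38
[5,6] mid=5 arr[5]=34
Total: 3 comparisons


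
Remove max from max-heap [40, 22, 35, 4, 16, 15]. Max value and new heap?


Max = 40
Replace root with last, heapify down
Resulting heap: [35, 22, 15, 4, 16]


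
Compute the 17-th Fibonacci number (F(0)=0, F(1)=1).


F(n)=F(n-1)+F(n-2)
...F(15)=610, F(16)=987, F(17)=1597


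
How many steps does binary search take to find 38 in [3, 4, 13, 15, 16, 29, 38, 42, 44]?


Search for 38:
[0,8] mid=4 arr[4]=16
[5,8] mid=6 arr[6]=38
Total: 2 comparisons


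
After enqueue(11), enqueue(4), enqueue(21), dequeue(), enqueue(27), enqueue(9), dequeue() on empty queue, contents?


enqueue(11) -> [11]
enqueue(4) -> [11, 4]
enqueue(21) -> [11, 4, 21]
dequeue() returns 11 -> [4, 21]
enqueue(27) -> [4, 21, 27]
enqueue(9) -> [4, 21, 27, 9]
dequeue() returns 4 -> [21, 27, 9]
Final queue (front to back): [21, 27, 9]


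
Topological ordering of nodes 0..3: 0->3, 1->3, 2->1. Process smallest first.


Kahn's algorithm, process smallest node first
Order: [0, 2, 1, 3]


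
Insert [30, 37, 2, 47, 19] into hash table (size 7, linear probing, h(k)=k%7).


Insertions: 30->slot 2; 37->slot 3; 2->slot 4; 47->slot 5; 19->slot 6
Table: [None, None, 30, 37, 2, 47, 19]


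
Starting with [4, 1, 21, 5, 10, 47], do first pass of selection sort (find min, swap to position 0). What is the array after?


After one pass: [1, 4, 21, 5, 10, 47]


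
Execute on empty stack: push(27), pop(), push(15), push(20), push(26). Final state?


push(27) -> [27]
pop() returns 27 -> []
push(15) -> [15]
push(20) -> [15, 20]
push(26) -> [15, 20, 26]
Final stack (bottom to top): [15, 20, 26]


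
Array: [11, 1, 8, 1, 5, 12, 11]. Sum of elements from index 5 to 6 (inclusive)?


Prefix sums: [0, 11, 12, 20, 21, 26, 38, 49]
Sum[5..6] = prefix[7] - prefix[5] = 49 - 26 = 23


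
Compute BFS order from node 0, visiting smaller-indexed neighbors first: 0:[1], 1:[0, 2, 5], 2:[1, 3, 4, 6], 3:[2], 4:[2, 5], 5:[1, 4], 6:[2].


BFS queue: start with [0]
Visit order: [0, 1, 2, 5, 3, 4, 6]


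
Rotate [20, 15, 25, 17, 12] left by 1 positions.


Left rotate by 1: [15, 25, 17, 12, 20]


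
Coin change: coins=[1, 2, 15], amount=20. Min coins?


dp[0]=0; dp[i]=1+min(dp[i-c] for c in coins)
...dp[15]=1, dp[16]=2, dp[17]=2, dp[18]=3, dp[19]=3, dp[20]=4
Minimum coins for 20 = 4


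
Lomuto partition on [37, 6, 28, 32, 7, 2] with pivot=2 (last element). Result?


Elements <= 2 go left of pivot.
Result: [2, 6, 28, 32, 7, 37], pivot at index 0


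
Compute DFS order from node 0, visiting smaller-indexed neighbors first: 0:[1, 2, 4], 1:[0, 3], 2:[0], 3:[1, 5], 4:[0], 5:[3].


DFS stack-based: start with [0]
Visit order: [0, 1, 3, 5, 2, 4]


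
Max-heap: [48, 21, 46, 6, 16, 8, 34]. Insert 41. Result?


Append 41: [48, 21, 46, 6, 16, 8, 34, 41]
Bubble up: swap idx 7(41) with idx 3(6); swap idx 3(41) with idx 1(21)
Result: [48, 41, 46, 21, 16, 8, 34, 6]


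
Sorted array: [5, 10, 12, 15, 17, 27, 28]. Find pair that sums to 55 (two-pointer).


Two pointers: lo=0, hi=6
Found pair: (27, 28) summing to 55


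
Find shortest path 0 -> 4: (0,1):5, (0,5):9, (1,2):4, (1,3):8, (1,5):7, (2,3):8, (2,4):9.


Dijkstra from 0:
Distances: {0: 0, 1: 5, 2: 9, 3: 13, 4: 18, 5: 9}
Shortest distance to 4 = 18, path = [0, 1, 2, 4]


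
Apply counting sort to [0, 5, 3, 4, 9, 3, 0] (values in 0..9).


Count array: [2, 0, 0, 2, 1, 1, 0, 0, 0, 1]
Reconstruct: [0, 0, 3, 3, 4, 5, 9]


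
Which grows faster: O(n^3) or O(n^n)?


cubic grows slower than n^n
O(n^3) is asymptotically smaller; O(n^n) grows faster


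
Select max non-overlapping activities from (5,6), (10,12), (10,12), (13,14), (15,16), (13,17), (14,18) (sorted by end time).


Greedy: pick earliest-ending, then skip overlaps.
Selected (4 activities): [(5, 6), (10, 12), (13, 14), (15, 16)]


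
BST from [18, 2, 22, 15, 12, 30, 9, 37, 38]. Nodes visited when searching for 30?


BST root = 18
Search for 30: compare at each node
Path: [18, 22, 30]


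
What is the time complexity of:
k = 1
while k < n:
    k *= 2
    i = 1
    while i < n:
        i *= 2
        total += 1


Per nesting level: O(log n) * O(log n) = O((log n)^2)
Complexity: O((log n)^2)


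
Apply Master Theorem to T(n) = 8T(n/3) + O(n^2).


a=8, b=3, c=2. log_3(8)=1.893 < c=2. Case 3: O(n^c) = O(n^2)
Complexity: O(n^2)


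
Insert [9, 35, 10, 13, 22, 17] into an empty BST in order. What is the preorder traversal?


Root = 9; build tree by BST insertion.
Preorder traversal: [9, 35, 10, 13, 22, 17]


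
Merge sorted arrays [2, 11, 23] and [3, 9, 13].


Compare heads, take smaller each step.
Merged: [2, 3, 9, 11, 13, 23]


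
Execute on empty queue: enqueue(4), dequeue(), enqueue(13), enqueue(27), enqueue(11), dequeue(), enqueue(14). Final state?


enqueue(4) -> [4]
dequeue() returns 4 -> []
enqueue(13) -> [13]
enqueue(27) -> [13, 27]
enqueue(11) -> [13, 27, 11]
dequeue() returns 13 -> [27, 11]
enqueue(14) -> [27, 11, 14]
Final queue (front to back): [27, 11, 14]


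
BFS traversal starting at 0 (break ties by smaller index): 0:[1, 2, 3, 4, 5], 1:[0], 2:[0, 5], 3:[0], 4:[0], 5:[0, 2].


BFS queue: start with [0]
Visit order: [0, 1, 2, 3, 4, 5]


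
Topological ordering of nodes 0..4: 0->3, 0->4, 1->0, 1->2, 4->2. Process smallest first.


Kahn's algorithm, process smallest node first
Order: [1, 0, 3, 4, 2]


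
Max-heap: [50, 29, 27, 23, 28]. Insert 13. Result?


Append 13: [50, 29, 27, 23, 28, 13]
Bubble up: no swaps needed
Result: [50, 29, 27, 23, 28, 13]


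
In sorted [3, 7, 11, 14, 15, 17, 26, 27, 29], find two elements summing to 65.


Two pointers: lo=0, hi=8
No pair sums to 65


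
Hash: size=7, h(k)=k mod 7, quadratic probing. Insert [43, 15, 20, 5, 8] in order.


Insertions: 43->slot 1; 15->slot 2; 20->slot 6; 5->slot 5; 8->slot 3
Table: [None, 43, 15, 8, None, 5, 20]


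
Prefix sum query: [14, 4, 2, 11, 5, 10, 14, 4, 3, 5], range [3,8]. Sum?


Prefix sums: [0, 14, 18, 20, 31, 36, 46, 60, 64, 67, 72]
Sum[3..8] = prefix[9] - prefix[3] = 67 - 20 = 47


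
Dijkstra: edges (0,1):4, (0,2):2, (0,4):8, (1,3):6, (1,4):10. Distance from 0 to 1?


Dijkstra from 0:
Distances: {0: 0, 1: 4, 2: 2, 3: 10, 4: 8}
Shortest distance to 1 = 4, path = [0, 1]


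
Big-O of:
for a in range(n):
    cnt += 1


Per nesting level: O(n) = O(n)
Complexity: O(n)


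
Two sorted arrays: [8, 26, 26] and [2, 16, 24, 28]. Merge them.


Compare heads, take smaller each step.
Merged: [2, 8, 16, 24, 26, 26, 28]


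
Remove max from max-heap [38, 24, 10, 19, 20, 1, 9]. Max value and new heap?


Max = 38
Replace root with last, heapify down
Resulting heap: [24, 20, 10, 19, 9, 1]


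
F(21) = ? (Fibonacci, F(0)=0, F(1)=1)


F(n)=F(n-1)+F(n-2)
...F(19)=4181, F(20)=6765, F(21)=10946


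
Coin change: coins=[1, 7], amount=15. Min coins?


dp[0]=0; dp[i]=1+min(dp[i-c] for c in coins)
...dp[10]=4, dp[11]=5, dp[12]=6, dp[13]=7, dp[14]=2, dp[15]=3
Minimum coins for 15 = 3


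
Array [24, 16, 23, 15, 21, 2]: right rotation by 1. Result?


Right rotate by 1: [2, 24, 16, 23, 15, 21]


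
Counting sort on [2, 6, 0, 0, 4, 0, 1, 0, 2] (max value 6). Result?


Count array: [4, 1, 2, 0, 1, 0, 1]
Reconstruct: [0, 0, 0, 0, 1, 2, 2, 4, 6]


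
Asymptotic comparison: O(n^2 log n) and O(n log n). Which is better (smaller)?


linearithmic grows slower than n^2 log n
O(n log n) is asymptotically smaller; O(n^2 log n) grows faster


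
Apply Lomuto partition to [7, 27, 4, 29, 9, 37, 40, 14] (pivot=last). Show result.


Elements <= 14 go left of pivot.
Result: [7, 4, 9, 14, 27, 37, 40, 29], pivot at index 3


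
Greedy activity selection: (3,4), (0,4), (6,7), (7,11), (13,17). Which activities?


Greedy: pick earliest-ending, then skip overlaps.
Selected (4 activities): [(3, 4), (6, 7), (7, 11), (13, 17)]


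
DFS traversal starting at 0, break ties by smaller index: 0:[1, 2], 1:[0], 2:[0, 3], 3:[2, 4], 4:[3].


DFS stack-based: start with [0]
Visit order: [0, 1, 2, 3, 4]


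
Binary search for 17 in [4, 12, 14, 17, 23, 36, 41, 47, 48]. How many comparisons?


Search for 17:
[0,8] mid=4 arr[4]=23
[0,3] mid=1 arr[1]=12
[2,3] mid=2 arr[2]=14
[3,3] mid=3 arr[3]=17
Total: 4 comparisons


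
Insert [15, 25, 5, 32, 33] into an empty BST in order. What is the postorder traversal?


Root = 15; build tree by BST insertion.
Postorder traversal: [5, 33, 32, 25, 15]


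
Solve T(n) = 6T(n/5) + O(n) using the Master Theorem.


a=6, b=5, c=1. log_5(6)=1.113 > c=1. Case 1: O(n^log_b(a)) = O(n^1.113)
Complexity: O(n^1.113)


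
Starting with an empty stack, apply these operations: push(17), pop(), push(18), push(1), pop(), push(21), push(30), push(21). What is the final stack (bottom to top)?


push(17) -> [17]
pop() returns 17 -> []
push(18) -> [18]
push(1) -> [18, 1]
pop() returns 1 -> [18]
push(21) -> [18, 21]
push(30) -> [18, 21, 30]
push(21) -> [18, 21, 30, 21]
Final stack (bottom to top): [18, 21, 30, 21]


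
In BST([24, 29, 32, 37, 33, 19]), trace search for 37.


BST root = 24
Search for 37: compare at each node
Path: [24, 29, 32, 37]


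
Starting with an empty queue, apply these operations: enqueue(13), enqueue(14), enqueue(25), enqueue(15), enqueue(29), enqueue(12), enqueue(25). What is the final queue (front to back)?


enqueue(13) -> [13]
enqueue(14) -> [13, 14]
enqueue(25) -> [13, 14, 25]
enqueue(15) -> [13, 14, 25, 15]
enqueue(29) -> [13, 14, 25, 15, 29]
enqueue(12) -> [13, 14, 25, 15, 29, 12]
enqueue(25) -> [13, 14, 25, 15, 29, 12, 25]
Final queue (front to back): [13, 14, 25, 15, 29, 12, 25]


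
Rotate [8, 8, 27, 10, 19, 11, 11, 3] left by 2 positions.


Left rotate by 2: [27, 10, 19, 11, 11, 3, 8, 8]


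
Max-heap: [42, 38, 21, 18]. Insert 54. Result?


Append 54: [42, 38, 21, 18, 54]
Bubble up: swap idx 4(54) with idx 1(38); swap idx 1(54) with idx 0(42)
Result: [54, 42, 21, 18, 38]


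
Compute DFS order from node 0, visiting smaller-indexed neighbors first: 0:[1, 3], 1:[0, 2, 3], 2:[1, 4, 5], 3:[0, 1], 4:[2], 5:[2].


DFS stack-based: start with [0]
Visit order: [0, 1, 2, 4, 5, 3]


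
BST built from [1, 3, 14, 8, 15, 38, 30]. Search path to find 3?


BST root = 1
Search for 3: compare at each node
Path: [1, 3]


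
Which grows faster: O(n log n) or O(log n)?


logarithmic grows slower than linearithmic
O(log n) is asymptotically smaller; O(n log n) grows faster


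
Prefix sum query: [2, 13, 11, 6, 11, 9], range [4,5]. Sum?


Prefix sums: [0, 2, 15, 26, 32, 43, 52]
Sum[4..5] = prefix[6] - prefix[4] = 52 - 32 = 20


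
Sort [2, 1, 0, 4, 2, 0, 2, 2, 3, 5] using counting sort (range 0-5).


Count array: [2, 1, 4, 1, 1, 1]
Reconstruct: [0, 0, 1, 2, 2, 2, 2, 3, 4, 5]


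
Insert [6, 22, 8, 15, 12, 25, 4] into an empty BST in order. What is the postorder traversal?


Root = 6; build tree by BST insertion.
Postorder traversal: [4, 12, 15, 8, 25, 22, 6]


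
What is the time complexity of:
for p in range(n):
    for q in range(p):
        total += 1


Per nesting level: O(n) * O(n) [triangular over p] = O(n^2)
Complexity: O(n^2)


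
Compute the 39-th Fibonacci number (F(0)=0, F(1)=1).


F(n)=F(n-1)+F(n-2)
...F(37)=24157817, F(38)=39088169, F(39)=63245986


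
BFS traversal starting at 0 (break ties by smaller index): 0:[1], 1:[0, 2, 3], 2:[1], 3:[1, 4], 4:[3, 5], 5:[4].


BFS queue: start with [0]
Visit order: [0, 1, 2, 3, 4, 5]


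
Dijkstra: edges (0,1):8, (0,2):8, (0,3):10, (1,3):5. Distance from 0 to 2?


Dijkstra from 0:
Distances: {0: 0, 1: 8, 2: 8, 3: 10}
Shortest distance to 2 = 8, path = [0, 2]


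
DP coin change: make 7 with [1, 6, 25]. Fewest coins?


dp[0]=0; dp[i]=1+min(dp[i-c] for c in coins)
...dp[2]=2, dp[3]=3, dp[4]=4, dp[5]=5, dp[6]=1, dp[7]=2
Minimum coins for 7 = 2


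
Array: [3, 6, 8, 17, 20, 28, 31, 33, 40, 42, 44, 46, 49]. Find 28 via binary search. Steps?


Search for 28:
[0,12] mid=6 arr[6]=31
[0,5] mid=2 arr[2]=8
[3,5] mid=4 arr[4]=20
[5,5] mid=5 arr[5]=28
Total: 4 comparisons


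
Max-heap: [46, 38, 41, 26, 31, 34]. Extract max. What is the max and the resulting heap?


Max = 46
Replace root with last, heapify down
Resulting heap: [41, 38, 34, 26, 31]


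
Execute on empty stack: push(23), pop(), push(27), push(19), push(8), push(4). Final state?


push(23) -> [23]
pop() returns 23 -> []
push(27) -> [27]
push(19) -> [27, 19]
push(8) -> [27, 19, 8]
push(4) -> [27, 19, 8, 4]
Final stack (bottom to top): [27, 19, 8, 4]


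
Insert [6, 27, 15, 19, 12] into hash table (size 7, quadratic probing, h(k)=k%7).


Insertions: 6->slot 6; 27->slot 0; 15->slot 1; 19->slot 5; 12->slot 2
Table: [27, 15, 12, None, None, 19, 6]


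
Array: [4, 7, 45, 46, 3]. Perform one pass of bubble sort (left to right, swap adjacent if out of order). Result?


After one pass: [4, 7, 45, 3, 46]


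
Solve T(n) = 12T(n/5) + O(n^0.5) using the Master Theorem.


a=12, b=5, c=0.5. log_5(12)=1.544 > c=0.5. Case 1: O(n^log_b(a)) = O(n^1.544)
Complexity: O(n^1.544)


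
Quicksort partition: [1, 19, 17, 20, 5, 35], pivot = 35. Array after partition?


Elements <= 35 go left of pivot.
Result: [1, 19, 17, 20, 5, 35], pivot at index 5


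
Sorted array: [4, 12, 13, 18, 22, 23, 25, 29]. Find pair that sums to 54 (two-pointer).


Two pointers: lo=0, hi=7
Found pair: (25, 29) summing to 54


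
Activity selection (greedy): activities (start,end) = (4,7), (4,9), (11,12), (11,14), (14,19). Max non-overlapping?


Greedy: pick earliest-ending, then skip overlaps.
Selected (3 activities): [(4, 7), (11, 12), (14, 19)]


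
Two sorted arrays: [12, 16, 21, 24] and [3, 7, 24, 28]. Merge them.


Compare heads, take smaller each step.
Merged: [3, 7, 12, 16, 21, 24, 24, 28]


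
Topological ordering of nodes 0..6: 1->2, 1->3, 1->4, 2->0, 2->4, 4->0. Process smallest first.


Kahn's algorithm, process smallest node first
Order: [1, 2, 3, 4, 0, 5, 6]


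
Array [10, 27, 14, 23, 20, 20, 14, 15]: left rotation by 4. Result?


Left rotate by 4: [20, 20, 14, 15, 10, 27, 14, 23]


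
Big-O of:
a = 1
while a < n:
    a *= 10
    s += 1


Per nesting level: O(log n) = O(log n)
Complexity: O(log n)


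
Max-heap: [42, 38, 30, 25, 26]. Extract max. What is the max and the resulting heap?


Max = 42
Replace root with last, heapify down
Resulting heap: [38, 26, 30, 25]


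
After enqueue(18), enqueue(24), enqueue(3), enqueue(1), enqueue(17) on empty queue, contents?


enqueue(18) -> [18]
enqueue(24) -> [18, 24]
enqueue(3) -> [18, 24, 3]
enqueue(1) -> [18, 24, 3, 1]
enqueue(17) -> [18, 24, 3, 1, 17]
Final queue (front to back): [18, 24, 3, 1, 17]


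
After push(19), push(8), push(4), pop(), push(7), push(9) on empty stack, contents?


push(19) -> [19]
push(8) -> [19, 8]
push(4) -> [19, 8, 4]
pop() returns 4 -> [19, 8]
push(7) -> [19, 8, 7]
push(9) -> [19, 8, 7, 9]
Final stack (bottom to top): [19, 8, 7, 9]


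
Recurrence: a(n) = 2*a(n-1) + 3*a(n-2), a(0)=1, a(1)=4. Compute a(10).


Build bottom-up:
...a(8)=8201, a(9)=24604, a(10)=2*24604+3*8201=73811


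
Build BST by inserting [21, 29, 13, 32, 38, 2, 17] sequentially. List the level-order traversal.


Root = 21; build tree by BST insertion.
Level-Order traversal: [21, 13, 29, 2, 17, 32, 38]


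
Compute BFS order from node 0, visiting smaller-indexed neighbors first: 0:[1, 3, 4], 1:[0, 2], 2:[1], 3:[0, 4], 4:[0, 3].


BFS queue: start with [0]
Visit order: [0, 1, 3, 4, 2]


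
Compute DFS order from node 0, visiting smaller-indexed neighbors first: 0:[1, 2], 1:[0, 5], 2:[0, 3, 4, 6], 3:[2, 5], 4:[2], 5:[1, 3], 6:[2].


DFS stack-based: start with [0]
Visit order: [0, 1, 5, 3, 2, 4, 6]


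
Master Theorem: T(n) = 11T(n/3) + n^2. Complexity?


a=11, b=3, c=2. log_3(11)=2.183 > c=2. Case 1: O(n^log_b(a)) = O(n^2.183)
Complexity: O(n^2.183)


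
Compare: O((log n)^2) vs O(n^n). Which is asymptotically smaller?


polylogarithmic grows slower than n^n
O((log n)^2) is asymptotically smaller; O(n^n) grows faster


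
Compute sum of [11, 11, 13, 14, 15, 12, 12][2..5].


Prefix sums: [0, 11, 22, 35, 49, 64, 76, 88]
Sum[2..5] = prefix[6] - prefix[2] = 76 - 22 = 54


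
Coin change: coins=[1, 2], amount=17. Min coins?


dp[0]=0; dp[i]=1+min(dp[i-c] for c in coins)
...dp[12]=6, dp[13]=7, dp[14]=7, dp[15]=8, dp[16]=8, dp[17]=9
Minimum coins for 17 = 9


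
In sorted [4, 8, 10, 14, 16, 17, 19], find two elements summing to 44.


Two pointers: lo=0, hi=6
No pair sums to 44


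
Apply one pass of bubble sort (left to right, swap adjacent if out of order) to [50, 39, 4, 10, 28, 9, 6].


After one pass: [39, 4, 10, 28, 9, 6, 50]


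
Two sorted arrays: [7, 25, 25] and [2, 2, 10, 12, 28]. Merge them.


Compare heads, take smaller each step.
Merged: [2, 2, 7, 10, 12, 25, 25, 28]


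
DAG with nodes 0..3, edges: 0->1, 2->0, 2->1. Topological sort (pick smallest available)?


Kahn's algorithm, process smallest node first
Order: [2, 0, 1, 3]


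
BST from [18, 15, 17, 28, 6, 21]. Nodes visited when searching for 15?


BST root = 18
Search for 15: compare at each node
Path: [18, 15]


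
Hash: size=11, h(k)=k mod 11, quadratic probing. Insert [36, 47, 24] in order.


Insertions: 36->slot 3; 47->slot 4; 24->slot 2
Table: [None, None, 24, 36, 47, None, None, None, None, None, None]


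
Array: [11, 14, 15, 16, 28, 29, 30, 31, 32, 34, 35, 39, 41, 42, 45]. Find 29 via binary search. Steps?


Search for 29:
[0,14] mid=7 arr[7]=31
[0,6] mid=3 arr[3]=16
[4,6] mid=5 arr[5]=29
Total: 3 comparisons


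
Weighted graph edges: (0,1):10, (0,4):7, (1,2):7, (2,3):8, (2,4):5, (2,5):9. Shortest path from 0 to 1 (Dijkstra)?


Dijkstra from 0:
Distances: {0: 0, 1: 10, 2: 12, 3: 20, 4: 7, 5: 21}
Shortest distance to 1 = 10, path = [0, 1]


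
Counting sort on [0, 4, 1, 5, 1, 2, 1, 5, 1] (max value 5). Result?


Count array: [1, 4, 1, 0, 1, 2]
Reconstruct: [0, 1, 1, 1, 1, 2, 4, 5, 5]


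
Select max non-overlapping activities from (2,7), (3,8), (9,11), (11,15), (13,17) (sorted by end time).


Greedy: pick earliest-ending, then skip overlaps.
Selected (3 activities): [(2, 7), (9, 11), (11, 15)]


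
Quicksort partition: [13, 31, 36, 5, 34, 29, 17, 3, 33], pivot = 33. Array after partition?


Elements <= 33 go left of pivot.
Result: [13, 31, 5, 29, 17, 3, 33, 36, 34], pivot at index 6


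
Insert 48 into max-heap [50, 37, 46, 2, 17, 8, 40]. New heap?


Append 48: [50, 37, 46, 2, 17, 8, 40, 48]
Bubble up: swap idx 7(48) with idx 3(2); swap idx 3(48) with idx 1(37)
Result: [50, 48, 46, 37, 17, 8, 40, 2]


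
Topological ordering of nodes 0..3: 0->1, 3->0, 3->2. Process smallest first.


Kahn's algorithm, process smallest node first
Order: [3, 0, 1, 2]


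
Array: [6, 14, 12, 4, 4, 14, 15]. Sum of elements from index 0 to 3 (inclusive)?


Prefix sums: [0, 6, 20, 32, 36, 40, 54, 69]
Sum[0..3] = prefix[4] - prefix[0] = 36 - 0 = 36


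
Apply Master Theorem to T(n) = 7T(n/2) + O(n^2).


a=7, b=2, c=2. log_2(7)=2.807 > c=2. Case 1: O(n^log_b(a)) = O(n^2.807)
Complexity: O(n^2.807)


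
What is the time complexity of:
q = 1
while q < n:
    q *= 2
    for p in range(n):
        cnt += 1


Per nesting level: O(log n) * O(n) = O(n log n)
Complexity: O(n log n)


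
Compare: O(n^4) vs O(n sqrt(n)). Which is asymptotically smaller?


n^1.5 grows slower than quartic
O(n sqrt(n)) is asymptotically smaller; O(n^4) grows faster


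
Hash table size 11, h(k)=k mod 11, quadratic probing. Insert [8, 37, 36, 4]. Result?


Insertions: 8->slot 8; 37->slot 4; 36->slot 3; 4->slot 5
Table: [None, None, None, 36, 37, 4, None, None, 8, None, None]


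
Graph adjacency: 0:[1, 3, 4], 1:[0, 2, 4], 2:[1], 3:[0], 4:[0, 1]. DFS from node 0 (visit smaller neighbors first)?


DFS stack-based: start with [0]
Visit order: [0, 1, 2, 4, 3]


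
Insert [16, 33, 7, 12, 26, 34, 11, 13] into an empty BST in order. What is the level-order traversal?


Root = 16; build tree by BST insertion.
Level-Order traversal: [16, 7, 33, 12, 26, 34, 11, 13]


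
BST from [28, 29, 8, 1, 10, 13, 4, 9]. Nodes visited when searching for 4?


BST root = 28
Search for 4: compare at each node
Path: [28, 8, 1, 4]


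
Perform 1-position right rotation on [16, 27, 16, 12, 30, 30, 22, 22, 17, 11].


Right rotate by 1: [11, 16, 27, 16, 12, 30, 30, 22, 22, 17]


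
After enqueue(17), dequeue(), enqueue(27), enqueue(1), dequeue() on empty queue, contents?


enqueue(17) -> [17]
dequeue() returns 17 -> []
enqueue(27) -> [27]
enqueue(1) -> [27, 1]
dequeue() returns 27 -> [1]
Final queue (front to back): [1]


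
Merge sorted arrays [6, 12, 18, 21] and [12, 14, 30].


Compare heads, take smaller each step.
Merged: [6, 12, 12, 14, 18, 21, 30]


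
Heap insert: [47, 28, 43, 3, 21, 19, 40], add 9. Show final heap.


Append 9: [47, 28, 43, 3, 21, 19, 40, 9]
Bubble up: swap idx 7(9) with idx 3(3)
Result: [47, 28, 43, 9, 21, 19, 40, 3]


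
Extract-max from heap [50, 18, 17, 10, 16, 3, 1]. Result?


Max = 50
Replace root with last, heapify down
Resulting heap: [18, 16, 17, 10, 1, 3]


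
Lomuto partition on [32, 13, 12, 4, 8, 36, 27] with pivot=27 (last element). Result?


Elements <= 27 go left of pivot.
Result: [13, 12, 4, 8, 27, 36, 32], pivot at index 4


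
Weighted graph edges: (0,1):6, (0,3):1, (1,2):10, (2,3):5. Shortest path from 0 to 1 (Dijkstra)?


Dijkstra from 0:
Distances: {0: 0, 1: 6, 2: 6, 3: 1}
Shortest distance to 1 = 6, path = [0, 1]


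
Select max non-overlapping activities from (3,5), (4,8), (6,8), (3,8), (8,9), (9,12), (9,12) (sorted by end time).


Greedy: pick earliest-ending, then skip overlaps.
Selected (4 activities): [(3, 5), (6, 8), (8, 9), (9, 12)]
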